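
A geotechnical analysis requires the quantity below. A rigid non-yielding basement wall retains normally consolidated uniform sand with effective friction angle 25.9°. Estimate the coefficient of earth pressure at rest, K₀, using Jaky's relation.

0.563

K₀ = 1 − sin φ' = 1 − sin 25.9° = 0.5632.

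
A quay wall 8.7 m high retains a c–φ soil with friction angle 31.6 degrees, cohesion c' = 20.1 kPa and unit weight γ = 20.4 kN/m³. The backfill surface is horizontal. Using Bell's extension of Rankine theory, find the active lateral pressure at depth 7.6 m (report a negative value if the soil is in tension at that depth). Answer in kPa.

K_a = (1 − sin φ)/(1 + sin φ) = 0.3123.
σ_a = K_a γ z − 2c√K_a = 0.3123×20.4×7.6 − 2×20.1×0.5589 = 25.96 kPa.

26.0 kPa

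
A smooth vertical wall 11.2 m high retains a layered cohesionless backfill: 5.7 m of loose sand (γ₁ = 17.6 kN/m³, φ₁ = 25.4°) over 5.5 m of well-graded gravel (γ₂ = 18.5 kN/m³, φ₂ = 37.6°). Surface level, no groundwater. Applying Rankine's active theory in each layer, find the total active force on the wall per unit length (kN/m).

316 kN/m

K_a1 = tan²(45°−25.4°/2) = 0.3996; K_a2 = tan²(45°−37.6°/2) = 0.2421.
Layer 1: σ at base = K_a1 γ₁ h₁ = 40.09 kPa; P₁ = ½×40.09×5.7 = 114.3.
Layer 2: σ_v at top = γ₁h₁ = 100.3; σ_h top = K_a2×100.3 = 24.29; σ_h base = K_a2×(100.3+18.5×5.5) = 48.93.
P₂ = ½(24.29+48.93)×5.5 = 201.3. Total P_a = 114.3+201.3 = 315.6 kN/m.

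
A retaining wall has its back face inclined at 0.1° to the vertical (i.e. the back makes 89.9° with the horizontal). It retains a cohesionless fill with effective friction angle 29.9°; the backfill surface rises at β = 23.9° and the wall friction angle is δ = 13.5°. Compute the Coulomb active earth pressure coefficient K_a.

K_a = sin²(α+φ) / [sin²α · sin(α−δ) · (1 + √{sin(φ+δ)sin(φ−β) / (sin(α−δ)sin(α+β))})²].
With α = 89.9°, φ = 29.9°, δ = 13.5°, β = 23.9°: K_a = 0.4698.

0.470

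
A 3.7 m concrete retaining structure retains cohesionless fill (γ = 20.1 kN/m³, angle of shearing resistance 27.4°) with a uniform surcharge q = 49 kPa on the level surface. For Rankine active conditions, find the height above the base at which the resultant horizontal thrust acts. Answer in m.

1.58 m

K_a = 0.3697.
Triangular part P₁ = ½K_aγH² = 50.86 at H/3 = 1.233 m; rectangular part P₂ = K_a q H = 67.02 at H/2 = 1.850 m.
ȳ = (P₁·1.233 + P₂·1.850)/(P₁+P₂) = 1.584 m.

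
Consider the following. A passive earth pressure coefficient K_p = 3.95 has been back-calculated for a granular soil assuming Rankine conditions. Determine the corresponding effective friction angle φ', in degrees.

36.6°

K_p = (1+sin φ)/(1−sin φ) ⇒ sin φ = (K_p − 1)/(K_p + 1) = 0.5960.
φ = arcsin(0.5960) = 36.58°.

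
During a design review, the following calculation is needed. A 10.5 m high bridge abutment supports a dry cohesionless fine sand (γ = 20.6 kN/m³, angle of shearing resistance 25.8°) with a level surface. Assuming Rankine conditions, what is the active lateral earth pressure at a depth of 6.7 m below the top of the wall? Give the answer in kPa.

K_a = (1 − sin φ)/(1 + sin φ) = 0.3935.
σ_h = K_a γ z = 0.3935 × 20.6 × 6.7 = 54.31 kPa.

54.3 kPa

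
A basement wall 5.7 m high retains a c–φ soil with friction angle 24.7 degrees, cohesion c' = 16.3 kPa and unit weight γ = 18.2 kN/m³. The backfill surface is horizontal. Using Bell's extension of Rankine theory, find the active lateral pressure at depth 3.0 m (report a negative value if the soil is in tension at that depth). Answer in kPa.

1.53 kPa

K_a = (1 − sin φ)/(1 + sin φ) = 0.4106.
σ_a = K_a γ z − 2c√K_a = 0.4106×18.2×3.0 − 2×16.3×0.6408 = 1.528 kPa.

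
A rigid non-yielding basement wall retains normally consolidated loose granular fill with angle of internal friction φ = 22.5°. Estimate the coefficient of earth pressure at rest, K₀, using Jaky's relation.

0.617

K₀ = 1 − sin φ' = 1 − sin 22.5° = 0.6173.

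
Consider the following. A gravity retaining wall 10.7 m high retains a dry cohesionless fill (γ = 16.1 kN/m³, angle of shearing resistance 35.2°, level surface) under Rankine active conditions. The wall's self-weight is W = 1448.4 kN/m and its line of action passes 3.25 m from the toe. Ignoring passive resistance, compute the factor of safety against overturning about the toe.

5.33

K_a = tan²(45° − 35.2°/2) = 0.2687.
P_a = ½K_aγH² = 0.5×0.2687×16.1×10.7² = 247.6 kN/m, acting at H/3 = 3.567 m above the base.
Overturning moment M_o = P_a × H/3 = 247.6 × 3.567 = 883.2.
Resisting moment M_r = W × 3.25 = 1448.4 × 3.25 = 4707.
FS_overturning = M_r/M_o = 4707/883.2 = 5.330.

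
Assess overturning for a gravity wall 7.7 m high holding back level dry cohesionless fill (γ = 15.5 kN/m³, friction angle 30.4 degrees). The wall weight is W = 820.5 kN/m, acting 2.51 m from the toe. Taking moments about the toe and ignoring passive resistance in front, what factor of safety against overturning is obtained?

5.32

K_a = tan²(45° − 30.4°/2) = 0.3280.
P_a = ½K_aγH² = 0.5×0.3280×15.5×7.7² = 150.7 kN/m, acting at H/3 = 2.567 m above the base.
Overturning moment M_o = P_a × H/3 = 150.7 × 2.567 = 386.8.
Resisting moment M_r = W × 2.51 = 820.5 × 2.51 = 2059.
FS_overturning = M_r/M_o = 2059/386.8 = 5.324.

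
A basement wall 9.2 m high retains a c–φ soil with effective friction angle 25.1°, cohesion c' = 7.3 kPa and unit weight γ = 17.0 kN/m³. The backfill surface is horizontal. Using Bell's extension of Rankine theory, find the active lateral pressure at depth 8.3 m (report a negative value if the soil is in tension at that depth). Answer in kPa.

K_a = (1 − sin φ)/(1 + sin φ) = 0.4043.
σ_a = K_a γ z − 2c√K_a = 0.4043×17.0×8.3 − 2×7.3×0.6358 = 47.76 kPa.

47.8 kPa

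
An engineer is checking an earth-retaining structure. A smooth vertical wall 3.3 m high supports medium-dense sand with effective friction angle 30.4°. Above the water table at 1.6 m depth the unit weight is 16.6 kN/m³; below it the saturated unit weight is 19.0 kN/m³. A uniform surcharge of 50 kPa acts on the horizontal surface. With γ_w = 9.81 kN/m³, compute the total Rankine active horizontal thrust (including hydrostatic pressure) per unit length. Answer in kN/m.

94.4 kN/m

K_a = tan²(45° − φ/2) = 0.3280.
γ' = 19.0 − 9.81 = 9.190 kN/m³. h₂ = H − d_w = 1.7 m.
σ'_h: at surface K_a·q = 16.40; at WT K_a(q+γd_w) = 25.11; at base K_a(q+γd_w+γ'h₂) = 30.24 kPa.
P₁ = ½(16.40+25.11)×1.6 = 33.21; P₂ = ½(25.11+30.24)×1.7 = 47.04; P_w = ½γ_w h₂² = 14.18.
Total = 33.21+47.04+14.18 = 94.43 kN/m.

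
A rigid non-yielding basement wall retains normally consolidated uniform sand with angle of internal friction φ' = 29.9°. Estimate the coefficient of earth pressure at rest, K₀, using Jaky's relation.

K₀ = 1 − sin φ' = 1 − sin 29.9° = 0.5015.

0.502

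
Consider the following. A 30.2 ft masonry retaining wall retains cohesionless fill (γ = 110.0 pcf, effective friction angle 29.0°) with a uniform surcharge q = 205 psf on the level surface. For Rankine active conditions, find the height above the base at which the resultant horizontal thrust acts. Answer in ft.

K_a = 0.3470.
Triangular part P₁ = ½K_aγH² = 17400 at H/3 = 10.07 ft; rectangular part P₂ = K_a q H = 2148 at H/2 = 15.10 ft.
ȳ = (P₁·10.07 + P₂·15.10)/(P₁+P₂) = 10.62 ft.

10.6 ft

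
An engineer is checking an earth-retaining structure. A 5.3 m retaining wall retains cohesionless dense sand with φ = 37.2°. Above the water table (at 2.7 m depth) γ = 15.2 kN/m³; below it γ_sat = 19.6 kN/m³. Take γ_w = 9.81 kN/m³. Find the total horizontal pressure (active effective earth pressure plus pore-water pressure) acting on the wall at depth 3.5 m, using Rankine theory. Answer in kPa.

19.9 kPa

K_a = (1 − sin φ)/(1 + sin φ) = 0.2464.
γ' = 19.6 − 9.81 = 9.790 kN/m³.
Effective vertical stress at 3.5 m: σ'_v = 15.2×2.7 + 9.790×0.800 = 48.87 kPa.
σ'_h = K_a σ'_v = 0.2464 × 48.87 = 12.04 kPa; u = γ_w × 0.800 = 7.848 kPa.
Total σ_h = 12.04 + 7.848 = 19.89 kPa.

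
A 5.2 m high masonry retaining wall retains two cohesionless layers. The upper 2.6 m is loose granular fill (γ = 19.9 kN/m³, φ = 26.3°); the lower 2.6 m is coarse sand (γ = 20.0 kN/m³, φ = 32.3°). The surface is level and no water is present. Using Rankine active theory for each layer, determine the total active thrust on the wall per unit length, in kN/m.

87.3 kN/m

K_a1 = tan²(45°−26.3°/2) = 0.3859; K_a2 = tan²(45°−32.3°/2) = 0.3035.
Layer 1: σ at base = K_a1 γ₁ h₁ = 19.97 kPa; P₁ = ½×19.97×2.6 = 25.96.
Layer 2: σ_v at top = γ₁h₁ = 51.74; σ_h top = K_a2×51.74 = 15.70; σ_h base = K_a2×(51.74+20.0×2.6) = 31.48.
P₂ = ½(15.70+31.48)×2.6 = 61.34. Total P_a = 25.96+61.34 = 87.30 kN/m.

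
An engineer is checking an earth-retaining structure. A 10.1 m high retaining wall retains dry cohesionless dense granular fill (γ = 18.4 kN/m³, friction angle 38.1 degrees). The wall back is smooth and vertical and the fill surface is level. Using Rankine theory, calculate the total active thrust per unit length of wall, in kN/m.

222 kN/m

K_a = tan²(45° − φ/2) = 0.2368.
P_a = ½ K_a γ H² = 0.5 × 0.2368 × 18.4 × 10.1² = 222.3 kN/m.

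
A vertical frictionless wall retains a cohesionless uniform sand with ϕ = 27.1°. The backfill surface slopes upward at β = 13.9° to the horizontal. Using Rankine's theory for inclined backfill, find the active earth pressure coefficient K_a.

K_a = cos β · (cos β − √(cos²β − cos²φ)) / (cos β + √(cos²β − cos²φ)).
cos β = 0.9707, cos φ = 0.8902, √(cos²β − cos²φ) = 0.3871.
K_a = 0.9707 × (0.9707 − 0.3871)/(0.9707 + 0.3871) = 0.4173.

0.417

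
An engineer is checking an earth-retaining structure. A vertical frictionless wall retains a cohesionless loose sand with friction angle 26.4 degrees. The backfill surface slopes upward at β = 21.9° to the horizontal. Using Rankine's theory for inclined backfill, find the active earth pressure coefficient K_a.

0.544

K_a = cos β · (cos β − √(cos²β − cos²φ)) / (cos β + √(cos²β − cos²φ)).
cos β = 0.9278, cos φ = 0.8957, √(cos²β − cos²φ) = 0.2420.
K_a = 0.9278 × (0.9278 − 0.2420)/(0.9278 + 0.2420) = 0.5439.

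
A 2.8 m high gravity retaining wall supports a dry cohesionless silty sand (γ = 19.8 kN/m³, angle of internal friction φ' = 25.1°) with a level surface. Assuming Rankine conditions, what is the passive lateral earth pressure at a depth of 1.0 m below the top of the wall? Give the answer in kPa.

K_p = (1 + sin φ)/(1 − sin φ) = 2.473.
σ_h = K_p γ z = 2.473 × 19.8 × 1.0 = 48.97 kPa.

49.0 kPa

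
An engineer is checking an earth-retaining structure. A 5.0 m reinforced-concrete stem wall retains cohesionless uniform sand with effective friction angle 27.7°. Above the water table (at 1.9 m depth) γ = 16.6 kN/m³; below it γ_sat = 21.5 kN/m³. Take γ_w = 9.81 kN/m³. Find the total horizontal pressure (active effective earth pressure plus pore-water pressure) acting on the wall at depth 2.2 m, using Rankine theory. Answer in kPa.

K_a = (1 − sin φ)/(1 + sin φ) = 0.3653.
γ' = 21.5 − 9.81 = 11.69 kN/m³.
Effective vertical stress at 2.2 m: σ'_v = 16.6×1.9 + 11.69×0.300 = 35.05 kPa.
σ'_h = K_a σ'_v = 0.3653 × 35.05 = 12.80 kPa; u = γ_w × 0.300 = 2.943 kPa.
Total σ_h = 12.80 + 2.943 = 15.75 kPa.

15.7 kPa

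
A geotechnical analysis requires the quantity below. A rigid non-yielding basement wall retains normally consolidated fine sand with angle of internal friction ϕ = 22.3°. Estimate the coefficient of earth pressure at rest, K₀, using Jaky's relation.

0.621

K₀ = 1 − sin φ' = 1 − sin 22.3° = 0.6205.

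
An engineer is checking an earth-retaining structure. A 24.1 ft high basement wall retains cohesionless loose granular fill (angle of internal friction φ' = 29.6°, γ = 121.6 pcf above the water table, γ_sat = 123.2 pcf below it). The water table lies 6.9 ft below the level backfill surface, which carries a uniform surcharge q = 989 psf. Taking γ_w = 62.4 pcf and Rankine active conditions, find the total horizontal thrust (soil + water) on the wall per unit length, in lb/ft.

26200 lb/ft

K_a = tan²(45° − φ/2) = 0.3387.
γ' = 123.2 − 62.4 = 60.80 pcf. h₂ = H − d_w = 17.2 ft.
σ'_h: at surface K_a·q = 335.0; at WT K_a(q+γd_w) = 619.2; at base K_a(q+γd_w+γ'h₂) = 973.5 psf.
P₁ = ½(335.0+619.2)×6.9 = 3292; P₂ = ½(619.2+973.5)×17.2 = 13700; P_w = ½γ_w h₂² = 9230.
Total = 3292+13700+9230 = 26220 lb/ft.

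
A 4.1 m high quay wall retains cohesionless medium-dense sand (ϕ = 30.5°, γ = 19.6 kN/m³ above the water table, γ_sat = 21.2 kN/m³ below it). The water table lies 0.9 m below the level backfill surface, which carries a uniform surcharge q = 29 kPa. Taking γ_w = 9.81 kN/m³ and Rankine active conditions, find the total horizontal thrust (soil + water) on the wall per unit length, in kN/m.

K_a = tan²(45° − φ/2) = 0.3267.
γ' = 21.2 − 9.81 = 11.39 kN/m³. h₂ = H − d_w = 3.2 m.
σ'_h: at surface K_a·q = 9.473; at WT K_a(q+γd_w) = 15.24; at base K_a(q+γd_w+γ'h₂) = 27.14 kPa.
P₁ = ½(9.473+15.24)×0.9 = 11.12; P₂ = ½(15.24+27.14)×3.2 = 67.80; P_w = ½γ_w h₂² = 50.23.
Total = 11.12+67.80+50.23 = 129.2 kN/m.

129 kN/m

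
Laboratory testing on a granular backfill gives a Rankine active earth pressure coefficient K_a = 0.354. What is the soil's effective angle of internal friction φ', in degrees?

K_a = tan²(45° − φ/2) ⇒ 45° − φ/2 = arctan(√0.354) = 30.75°.
φ = 2(45° − 30.75°) = 28.50°.

28.5°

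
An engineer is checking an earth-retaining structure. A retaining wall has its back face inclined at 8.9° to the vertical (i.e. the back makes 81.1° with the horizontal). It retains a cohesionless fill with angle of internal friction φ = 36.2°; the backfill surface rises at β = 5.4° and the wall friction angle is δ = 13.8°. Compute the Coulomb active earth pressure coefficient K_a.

0.321

K_a = sin²(α+φ) / [sin²α · sin(α−δ) · (1 + √{sin(φ+δ)sin(φ−β) / (sin(α−δ)sin(α+β))})²].
With α = 81.1°, φ = 36.2°, δ = 13.8°, β = 5.4°: K_a = 0.3211.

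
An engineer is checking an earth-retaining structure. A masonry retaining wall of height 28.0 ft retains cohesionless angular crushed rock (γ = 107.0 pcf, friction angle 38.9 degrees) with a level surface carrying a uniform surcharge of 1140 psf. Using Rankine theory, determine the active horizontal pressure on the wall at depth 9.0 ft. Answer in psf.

K_a = (1 − sin φ)/(1 + sin φ) = 0.2285.
σ_v = γz + q = 107.0 × 9.0 + 1140 = 2103 psf.
σ_h = K_a σ_v = 0.2285 × 2103 = 480.6 psf.

481 psf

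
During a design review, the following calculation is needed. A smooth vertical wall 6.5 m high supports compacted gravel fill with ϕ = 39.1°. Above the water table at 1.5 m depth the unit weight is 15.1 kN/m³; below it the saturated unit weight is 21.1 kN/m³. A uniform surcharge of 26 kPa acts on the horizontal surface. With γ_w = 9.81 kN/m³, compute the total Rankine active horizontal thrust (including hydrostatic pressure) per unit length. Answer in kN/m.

K_a = tan²(45° − φ/2) = 0.2265.
γ' = 21.1 − 9.81 = 11.29 kN/m³. h₂ = H − d_w = 5.0 m.
σ'_h: at surface K_a·q = 5.889; at WT K_a(q+γd_w) = 11.02; at base K_a(q+γd_w+γ'h₂) = 23.80 kPa.
P₁ = ½(5.889+11.02)×1.5 = 12.68; P₂ = ½(11.02+23.80)×5.0 = 87.06; P_w = ½γ_w h₂² = 122.6.
Total = 12.68+87.06+122.6 = 222.4 kN/m.

222 kN/m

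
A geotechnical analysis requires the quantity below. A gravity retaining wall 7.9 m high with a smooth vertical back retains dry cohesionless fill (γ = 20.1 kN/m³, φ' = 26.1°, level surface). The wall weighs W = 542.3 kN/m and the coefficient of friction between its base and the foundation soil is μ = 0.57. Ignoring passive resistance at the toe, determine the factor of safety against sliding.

1.27

K_a = tan²(45° − 26.1°/2) = 0.3889.
P_a = ½K_aγH² = 0.5×0.3889×20.1×7.9² = 244.0 kN/m, acting at H/3 = 2.633 m above the base.
FS_sliding = μW / P_a = 0.57×542.3 / 244.0 = 1.267.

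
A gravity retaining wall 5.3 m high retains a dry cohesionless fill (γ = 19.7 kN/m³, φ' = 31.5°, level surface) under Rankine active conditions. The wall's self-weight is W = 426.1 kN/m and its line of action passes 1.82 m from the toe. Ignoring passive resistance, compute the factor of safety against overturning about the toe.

5.06

K_a = tan²(45° − 31.5°/2) = 0.3136.
P_a = ½K_aγH² = 0.5×0.3136×19.7×5.3² = 86.78 kN/m, acting at H/3 = 1.767 m above the base.
Overturning moment M_o = P_a × H/3 = 86.78 × 1.767 = 153.3.
Resisting moment M_r = W × 1.82 = 426.1 × 1.82 = 775.5.
FS_overturning = M_r/M_o = 775.5/153.3 = 5.059.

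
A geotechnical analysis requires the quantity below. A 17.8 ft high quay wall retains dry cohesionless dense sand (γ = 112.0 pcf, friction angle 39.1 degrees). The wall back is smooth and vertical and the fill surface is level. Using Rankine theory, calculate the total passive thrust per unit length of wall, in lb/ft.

K_p = tan²(45° + φ/2) = 4.415.
P_p = ½ K_p γ H² = 0.5 × 4.415 × 112.0 × 17.8² = 78340 lb/ft.

78300 lb/ft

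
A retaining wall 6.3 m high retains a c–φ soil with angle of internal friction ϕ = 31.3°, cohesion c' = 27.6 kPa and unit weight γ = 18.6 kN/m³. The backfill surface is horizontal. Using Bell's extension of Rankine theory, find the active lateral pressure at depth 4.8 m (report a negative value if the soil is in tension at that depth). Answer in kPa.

K_a = (1 − sin φ)/(1 + sin φ) = 0.3162.
σ_a = K_a γ z − 2c√K_a = 0.3162×18.6×4.8 − 2×27.6×0.5623 = -2.809 kPa.

-2.81 kPa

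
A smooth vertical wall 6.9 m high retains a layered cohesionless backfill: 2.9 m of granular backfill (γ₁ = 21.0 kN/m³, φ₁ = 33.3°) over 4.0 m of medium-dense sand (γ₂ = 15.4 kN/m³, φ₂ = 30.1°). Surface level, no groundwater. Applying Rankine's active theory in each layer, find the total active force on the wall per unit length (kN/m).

K_a1 = tan²(45°−33.3°/2) = 0.2911; K_a2 = tan²(45°−30.1°/2) = 0.3320.
Layer 1: σ at base = K_a1 γ₁ h₁ = 17.73 kPa; P₁ = ½×17.73×2.9 = 25.71.
Layer 2: σ_v at top = γ₁h₁ = 60.90; σ_h top = K_a2×60.90 = 20.22; σ_h base = K_a2×(60.90+15.4×4.0) = 40.67.
P₂ = ½(20.22+40.67)×4.0 = 121.8. Total P_a = 25.71+121.8 = 147.5 kN/m.

147 kN/m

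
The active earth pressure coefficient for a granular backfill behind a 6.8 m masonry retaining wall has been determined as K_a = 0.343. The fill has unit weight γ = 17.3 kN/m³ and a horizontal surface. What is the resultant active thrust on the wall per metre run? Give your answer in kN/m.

137 kN/m

P = ½ K_a γ H² = 0.5 × 0.343 × 17.3 × 6.8² = 137.2 kN/m.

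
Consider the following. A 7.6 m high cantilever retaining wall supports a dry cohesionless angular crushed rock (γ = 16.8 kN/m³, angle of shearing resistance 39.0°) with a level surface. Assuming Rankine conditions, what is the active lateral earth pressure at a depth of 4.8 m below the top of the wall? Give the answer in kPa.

K_a = (1 − sin φ)/(1 + sin φ) = 0.2275.
σ_h = K_a γ z = 0.2275 × 16.8 × 4.8 = 18.35 kPa.

18.3 kPa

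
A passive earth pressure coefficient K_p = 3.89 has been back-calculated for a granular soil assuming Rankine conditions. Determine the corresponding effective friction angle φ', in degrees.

36.2°

K_p = (1+sin φ)/(1−sin φ) ⇒ sin φ = (K_p − 1)/(K_p + 1) = 0.5910.
φ = arcsin(0.5910) = 36.23°.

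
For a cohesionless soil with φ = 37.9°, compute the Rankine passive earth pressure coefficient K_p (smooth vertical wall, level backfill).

4.19

K_p = (1 + sin φ)/(1 − sin φ) = tan²(45° + 37.9°/2) = 4.185.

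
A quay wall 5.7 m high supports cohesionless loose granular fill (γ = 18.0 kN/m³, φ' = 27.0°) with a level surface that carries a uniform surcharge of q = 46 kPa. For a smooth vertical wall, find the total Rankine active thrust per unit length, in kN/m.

208 kN/m

K_a = tan²(45° − φ/2) = 0.3755.
Soil triangle: ½ K_a γ H² = 0.5×0.3755×18.0×5.7² = 109.8 kN/m.
Surcharge rectangle: K_a q H = 0.3755×46×5.7 = 98.46 kN/m.
Total = 109.8 + 98.46 = 208.3 kN/m.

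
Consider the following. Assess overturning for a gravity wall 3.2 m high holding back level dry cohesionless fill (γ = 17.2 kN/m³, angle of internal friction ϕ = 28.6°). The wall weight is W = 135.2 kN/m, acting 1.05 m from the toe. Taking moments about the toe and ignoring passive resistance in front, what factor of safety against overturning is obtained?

4.29

K_a = tan²(45° − 28.6°/2) = 0.3525.
P_a = ½K_aγH² = 0.5×0.3525×17.2×3.2² = 31.05 kN/m, acting at H/3 = 1.067 m above the base.
Overturning moment M_o = P_a × H/3 = 31.05 × 1.067 = 33.12.
Resisting moment M_r = W × 1.05 = 135.2 × 1.05 = 142.0.
FS_overturning = M_r/M_o = 142.0/33.12 = 4.287.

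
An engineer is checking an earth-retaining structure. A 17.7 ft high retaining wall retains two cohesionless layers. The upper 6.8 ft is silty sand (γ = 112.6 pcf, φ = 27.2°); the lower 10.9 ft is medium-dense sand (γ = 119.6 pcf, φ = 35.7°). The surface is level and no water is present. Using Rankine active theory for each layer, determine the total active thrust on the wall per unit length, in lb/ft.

K_a1 = tan²(45°−27.2°/2) = 0.3726; K_a2 = tan²(45°−35.7°/2) = 0.2630.
Layer 1: σ at base = K_a1 γ₁ h₁ = 285.3 psf; P₁ = ½×285.3×6.8 = 970.0.
Layer 2: σ_v at top = γ₁h₁ = 765.7; σ_h top = K_a2×765.7 = 201.4; σ_h base = K_a2×(765.7+119.6×10.9) = 544.2.
P₂ = ½(201.4+544.2)×10.9 = 4063. Total P_a = 970.0+4063 = 5033 lb/ft.

5030 lb/ft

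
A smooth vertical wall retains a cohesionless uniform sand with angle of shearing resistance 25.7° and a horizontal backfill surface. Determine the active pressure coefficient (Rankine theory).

K_a = (1 − sin φ)/(1 + sin φ) = (1 − sin 25.7°)/(1 + sin 25.7°) = 0.3950.

0.395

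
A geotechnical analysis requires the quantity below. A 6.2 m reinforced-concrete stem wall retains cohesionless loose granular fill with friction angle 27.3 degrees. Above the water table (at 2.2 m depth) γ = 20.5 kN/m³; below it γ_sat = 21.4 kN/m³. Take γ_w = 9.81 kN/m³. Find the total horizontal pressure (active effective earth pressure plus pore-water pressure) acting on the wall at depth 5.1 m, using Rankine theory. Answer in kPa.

57.7 kPa

K_a = (1 − sin φ)/(1 + sin φ) = 0.3711.
γ' = 21.4 − 9.81 = 11.59 kN/m³.
Effective vertical stress at 5.1 m: σ'_v = 20.5×2.2 + 11.59×2.90 = 78.71 kPa.
σ'_h = K_a σ'_v = 0.3711 × 78.71 = 29.21 kPa; u = γ_w × 2.90 = 28.45 kPa.
Total σ_h = 29.21 + 28.45 = 57.66 kPa.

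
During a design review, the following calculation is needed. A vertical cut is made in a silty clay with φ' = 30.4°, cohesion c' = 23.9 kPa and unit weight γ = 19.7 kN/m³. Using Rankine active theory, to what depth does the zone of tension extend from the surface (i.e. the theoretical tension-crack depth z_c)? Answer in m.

4.24 m

K_a = tan²(45° − 30.4°/2) = 0.3280; √K_a = 0.5727.
The active pressure is zero where K_a γ z = 2c√K_a, so z_c = 2c/(γ√K_a) = 2×23.9/(19.7×0.5727) = 4.237 m.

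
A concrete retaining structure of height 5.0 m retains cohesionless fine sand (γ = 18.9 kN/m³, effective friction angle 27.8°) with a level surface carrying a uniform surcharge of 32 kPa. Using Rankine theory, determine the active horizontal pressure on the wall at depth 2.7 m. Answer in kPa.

30.2 kPa

K_a = (1 − sin φ)/(1 + sin φ) = 0.3639.
σ_v = γz + q = 18.9 × 2.7 + 32 = 83.03 kPa.
σ_h = K_a σ_v = 0.3639 × 83.03 = 30.21 kPa.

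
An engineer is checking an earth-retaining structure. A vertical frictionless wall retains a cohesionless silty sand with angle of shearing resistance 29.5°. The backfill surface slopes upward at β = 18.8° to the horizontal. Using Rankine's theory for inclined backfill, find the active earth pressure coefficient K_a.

K_a = cos β · (cos β − √(cos²β − cos²φ)) / (cos β + √(cos²β − cos²φ)).
cos β = 0.9466, cos φ = 0.8704, √(cos²β − cos²φ) = 0.3723.
K_a = 0.9466 × (0.9466 − 0.3723)/(0.9466 + 0.3723) = 0.4122.

0.412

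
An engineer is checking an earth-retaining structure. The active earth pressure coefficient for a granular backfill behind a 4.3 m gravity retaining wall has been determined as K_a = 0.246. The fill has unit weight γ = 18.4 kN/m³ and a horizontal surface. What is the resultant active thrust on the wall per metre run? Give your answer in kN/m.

41.8 kN/m

P = ½ K_a γ H² = 0.5 × 0.246 × 18.4 × 4.3² = 41.85 kN/m.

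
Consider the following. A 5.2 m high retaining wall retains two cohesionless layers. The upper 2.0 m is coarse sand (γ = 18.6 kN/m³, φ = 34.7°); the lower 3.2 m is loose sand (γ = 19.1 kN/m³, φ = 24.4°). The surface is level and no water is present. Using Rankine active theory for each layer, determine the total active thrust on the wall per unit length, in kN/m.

100 kN/m

K_a1 = tan²(45°−34.7°/2) = 0.2745; K_a2 = tan²(45°−24.4°/2) = 0.4153.
Layer 1: σ at base = K_a1 γ₁ h₁ = 10.21 kPa; P₁ = ½×10.21×2.0 = 10.21.
Layer 2: σ_v at top = γ₁h₁ = 37.20; σ_h top = K_a2×37.20 = 15.45; σ_h base = K_a2×(37.20+19.1×3.2) = 40.83.
P₂ = ½(15.45+40.83)×3.2 = 90.06. Total P_a = 10.21+90.06 = 100.3 kN/m.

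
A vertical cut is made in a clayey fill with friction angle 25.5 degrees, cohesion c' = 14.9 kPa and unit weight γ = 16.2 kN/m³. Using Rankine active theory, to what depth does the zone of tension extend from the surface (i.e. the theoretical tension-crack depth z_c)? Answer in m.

K_a = tan²(45° − 25.5°/2) = 0.3981; √K_a = 0.6310.
The active pressure is zero where K_a γ z = 2c√K_a, so z_c = 2c/(γ√K_a) = 2×14.9/(16.2×0.6310) = 2.915 m.

2.92 m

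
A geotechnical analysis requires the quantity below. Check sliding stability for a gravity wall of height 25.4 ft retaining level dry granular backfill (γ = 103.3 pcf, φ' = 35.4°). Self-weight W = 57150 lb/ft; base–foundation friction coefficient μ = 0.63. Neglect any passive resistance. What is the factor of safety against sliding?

K_a = tan²(45° − 35.4°/2) = 0.2664.
P_a = ½K_aγH² = 0.5×0.2664×103.3×25.4² = 8877 lb/ft, acting at H/3 = 8.467 ft above the base.
FS_sliding = μW / P_a = 0.63×57150 / 8877 = 4.056.

4.06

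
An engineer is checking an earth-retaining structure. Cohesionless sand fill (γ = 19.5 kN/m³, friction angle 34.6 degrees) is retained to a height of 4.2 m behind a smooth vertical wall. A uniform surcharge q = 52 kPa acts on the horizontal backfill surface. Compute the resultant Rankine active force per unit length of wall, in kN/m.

K_a = tan²(45° − φ/2) = 0.2756.
Soil triangle: ½ K_a γ H² = 0.5×0.2756×19.5×4.2² = 47.41 kN/m.
Surcharge rectangle: K_a q H = 0.2756×52×4.2 = 60.20 kN/m.
Total = 47.41 + 60.20 = 107.6 kN/m.

108 kN/m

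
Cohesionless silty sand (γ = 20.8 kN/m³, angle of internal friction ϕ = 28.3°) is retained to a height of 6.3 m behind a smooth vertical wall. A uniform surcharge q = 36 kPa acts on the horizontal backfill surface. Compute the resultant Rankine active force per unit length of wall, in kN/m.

K_a = tan²(45° − φ/2) = 0.3568.
Soil triangle: ½ K_a γ H² = 0.5×0.3568×20.8×6.3² = 147.3 kN/m.
Surcharge rectangle: K_a q H = 0.3568×36×6.3 = 80.92 kN/m.
Total = 147.3 + 80.92 = 228.2 kN/m.

228 kN/m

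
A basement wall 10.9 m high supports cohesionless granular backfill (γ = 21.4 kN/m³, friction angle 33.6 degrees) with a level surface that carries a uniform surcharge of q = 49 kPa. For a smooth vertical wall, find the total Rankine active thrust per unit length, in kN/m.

519 kN/m

K_a = tan²(45° − φ/2) = 0.2875.
Soil triangle: ½ K_a γ H² = 0.5×0.2875×21.4×10.9² = 365.5 kN/m.
Surcharge rectangle: K_a q H = 0.2875×49×10.9 = 153.6 kN/m.
Total = 365.5 + 153.6 = 519.1 kN/m.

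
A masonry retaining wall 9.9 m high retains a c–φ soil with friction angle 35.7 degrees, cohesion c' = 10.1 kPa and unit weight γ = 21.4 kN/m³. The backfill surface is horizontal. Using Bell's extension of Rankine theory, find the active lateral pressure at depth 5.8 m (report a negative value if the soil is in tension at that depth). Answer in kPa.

22.3 kPa

K_a = (1 − sin φ)/(1 + sin φ) = 0.2630.
σ_a = K_a γ z − 2c√K_a = 0.2630×21.4×5.8 − 2×10.1×0.5128 = 22.28 kPa.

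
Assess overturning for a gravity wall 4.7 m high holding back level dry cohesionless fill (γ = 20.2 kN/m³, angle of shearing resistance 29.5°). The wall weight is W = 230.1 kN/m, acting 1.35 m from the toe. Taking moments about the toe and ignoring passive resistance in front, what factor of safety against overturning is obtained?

2.61

K_a = tan²(45° − 29.5°/2) = 0.3401.
P_a = ½K_aγH² = 0.5×0.3401×20.2×4.7² = 75.88 kN/m, acting at H/3 = 1.567 m above the base.
Overturning moment M_o = P_a × H/3 = 75.88 × 1.567 = 118.9.
Resisting moment M_r = W × 1.35 = 230.1 × 1.35 = 310.6.
FS_overturning = M_r/M_o = 310.6/118.9 = 2.613.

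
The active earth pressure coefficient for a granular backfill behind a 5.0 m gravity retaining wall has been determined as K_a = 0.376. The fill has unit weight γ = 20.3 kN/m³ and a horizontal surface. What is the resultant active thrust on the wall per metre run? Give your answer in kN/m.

P = ½ K_a γ H² = 0.5 × 0.376 × 20.3 × 5.0² = 95.41 kN/m.

95.4 kN/m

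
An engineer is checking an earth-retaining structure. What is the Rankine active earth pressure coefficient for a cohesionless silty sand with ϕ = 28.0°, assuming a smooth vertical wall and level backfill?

K_a = (1 − sin φ)/(1 + sin φ) = (1 − sin 28.0°)/(1 + sin 28.0°) = 0.3610.

0.361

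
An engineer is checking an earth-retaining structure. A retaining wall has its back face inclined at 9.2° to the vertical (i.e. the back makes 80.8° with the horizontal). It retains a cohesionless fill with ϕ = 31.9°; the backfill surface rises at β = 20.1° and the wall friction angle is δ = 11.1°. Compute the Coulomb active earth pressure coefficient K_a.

0.483

K_a = sin²(α+φ) / [sin²α · sin(α−δ) · (1 + √{sin(φ+δ)sin(φ−β) / (sin(α−δ)sin(α+β))})²].
With α = 80.8°, φ = 31.9°, δ = 11.1°, β = 20.1°: K_a = 0.4826.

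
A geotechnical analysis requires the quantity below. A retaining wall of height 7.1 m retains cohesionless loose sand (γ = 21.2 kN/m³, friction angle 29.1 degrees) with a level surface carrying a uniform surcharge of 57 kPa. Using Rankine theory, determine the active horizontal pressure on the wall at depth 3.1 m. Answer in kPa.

42.4 kPa

K_a = (1 − sin φ)/(1 + sin φ) = 0.3456.
σ_v = γz + q = 21.2 × 3.1 + 57 = 122.7 kPa.
σ_h = K_a σ_v = 0.3456 × 122.7 = 42.41 kPa.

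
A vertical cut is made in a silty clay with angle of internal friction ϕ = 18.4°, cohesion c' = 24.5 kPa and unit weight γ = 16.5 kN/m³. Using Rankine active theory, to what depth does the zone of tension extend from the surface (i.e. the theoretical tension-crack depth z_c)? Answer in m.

4.12 m

K_a = tan²(45° − 18.4°/2) = 0.5202; √K_a = 0.7212.
The active pressure is zero where K_a γ z = 2c√K_a, so z_c = 2c/(γ√K_a) = 2×24.5/(16.5×0.7212) = 4.118 m.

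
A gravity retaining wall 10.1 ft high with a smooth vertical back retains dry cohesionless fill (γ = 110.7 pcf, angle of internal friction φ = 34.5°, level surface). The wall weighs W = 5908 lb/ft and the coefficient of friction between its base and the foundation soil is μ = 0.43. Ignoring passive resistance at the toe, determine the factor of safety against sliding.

K_a = tan²(45° − 34.5°/2) = 0.2768.
P_a = ½K_aγH² = 0.5×0.2768×110.7×10.1² = 1563 lb/ft, acting at H/3 = 3.367 ft above the base.
FS_sliding = μW / P_a = 0.43×5908 / 1563 = 1.625.

1.63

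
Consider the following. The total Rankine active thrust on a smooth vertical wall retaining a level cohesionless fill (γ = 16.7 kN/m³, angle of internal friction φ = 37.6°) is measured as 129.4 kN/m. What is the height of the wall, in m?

K_a = 0.2421. P_a = ½ K_a γ H² ⇒ H = √(2P_a/(K_a γ)).
H = √(2×129.4/(0.2421×16.7)) = 8.000 m.

8.00 m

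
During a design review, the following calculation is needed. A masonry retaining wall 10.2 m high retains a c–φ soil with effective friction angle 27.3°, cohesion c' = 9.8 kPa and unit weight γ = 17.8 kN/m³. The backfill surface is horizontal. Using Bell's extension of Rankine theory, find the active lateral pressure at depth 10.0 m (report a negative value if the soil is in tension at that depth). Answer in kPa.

K_a = (1 − sin φ)/(1 + sin φ) = 0.3711.
σ_a = K_a γ z − 2c√K_a = 0.3711×17.8×10.0 − 2×9.8×0.6092 = 54.12 kPa.

54.1 kPa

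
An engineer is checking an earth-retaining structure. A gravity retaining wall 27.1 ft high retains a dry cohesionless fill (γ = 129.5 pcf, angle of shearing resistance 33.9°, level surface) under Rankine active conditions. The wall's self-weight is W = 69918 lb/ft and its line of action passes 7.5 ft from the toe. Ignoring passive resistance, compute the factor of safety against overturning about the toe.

K_a = tan²(45° − 33.9°/2) = 0.2839.
P_a = ½K_aγH² = 0.5×0.2839×129.5×27.1² = 13500 lb/ft, acting at H/3 = 9.033 ft above the base.
Overturning moment M_o = P_a × H/3 = 13500 × 9.033 = 122000.
Resisting moment M_r = W × 7.5 = 69918 × 7.5 = 524400.
FS_overturning = M_r/M_o = 524400/122000 = 4.300.

4.30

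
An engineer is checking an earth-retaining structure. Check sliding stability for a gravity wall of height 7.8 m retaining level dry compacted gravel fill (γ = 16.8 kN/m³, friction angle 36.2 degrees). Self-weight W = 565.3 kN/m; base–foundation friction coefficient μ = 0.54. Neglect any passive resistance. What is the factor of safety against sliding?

2.32

K_a = tan²(45° − 36.2°/2) = 0.2574.
P_a = ½K_aγH² = 0.5×0.2574×16.8×7.8² = 131.5 kN/m, acting at H/3 = 2.600 m above the base.
FS_sliding = μW / P_a = 0.54×565.3 / 131.5 = 2.321.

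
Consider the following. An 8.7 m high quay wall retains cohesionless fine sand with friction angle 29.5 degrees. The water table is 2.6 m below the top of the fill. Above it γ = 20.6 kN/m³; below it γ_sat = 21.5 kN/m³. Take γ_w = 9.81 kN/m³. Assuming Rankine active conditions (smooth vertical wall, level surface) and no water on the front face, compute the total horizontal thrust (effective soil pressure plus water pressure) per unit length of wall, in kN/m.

391 kN/m

K_a = tan²(45° − φ/2) = 0.3401.
γ' = 21.5 − 9.81 = 11.69 kN/m³. Depth below WT = 6.1 m.
σ'_h at WT = K_a γ d_w = 18.22 kPa; at base = 18.22 + K_a γ' × 6.1 = 42.47 kPa.
P₁ (0–2.6 m) = ½×18.22×2.6 = 23.68. P₂ (2.6–8.7 m) = ½(18.22+42.47)×6.1 = 185.1.
P_w = ½ γ_w h₂² = 0.5×9.81×6.1² = 182.5. Total = 23.68+185.1+182.5 = 391.3 kN/m.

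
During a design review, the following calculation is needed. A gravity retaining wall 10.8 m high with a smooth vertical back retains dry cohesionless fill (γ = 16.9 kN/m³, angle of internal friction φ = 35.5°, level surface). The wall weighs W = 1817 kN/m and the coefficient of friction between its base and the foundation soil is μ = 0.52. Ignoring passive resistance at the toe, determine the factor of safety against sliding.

K_a = tan²(45° − 35.5°/2) = 0.2653.
P_a = ½K_aγH² = 0.5×0.2653×16.9×10.8² = 261.4 kN/m, acting at H/3 = 3.600 m above the base.
FS_sliding = μW / P_a = 0.52×1817 / 261.4 = 3.614.

3.61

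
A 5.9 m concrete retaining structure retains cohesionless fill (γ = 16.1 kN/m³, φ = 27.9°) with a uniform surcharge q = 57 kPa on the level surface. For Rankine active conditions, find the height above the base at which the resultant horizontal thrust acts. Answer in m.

K_a = 0.3625.
Triangular part P₁ = ½K_aγH² = 101.6 at H/3 = 1.967 m; rectangular part P₂ = K_a q H = 121.9 at H/2 = 2.950 m.
ȳ = (P₁·1.967 + P₂·2.950)/(P₁+P₂) = 2.503 m.

2.50 m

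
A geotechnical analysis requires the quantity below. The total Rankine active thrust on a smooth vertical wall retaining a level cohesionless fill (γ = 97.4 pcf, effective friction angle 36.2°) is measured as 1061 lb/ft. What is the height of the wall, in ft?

K_a = 0.2574. P_a = ½ K_a γ H² ⇒ H = √(2P_a/(K_a γ)).
H = √(2×1061/(0.2574×97.4)) = 9.200 ft.

9.20 ft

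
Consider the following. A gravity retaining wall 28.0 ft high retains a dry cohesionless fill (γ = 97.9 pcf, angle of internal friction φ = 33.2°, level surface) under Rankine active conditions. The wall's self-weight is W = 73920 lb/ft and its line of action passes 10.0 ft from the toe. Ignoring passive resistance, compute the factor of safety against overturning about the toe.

K_a = tan²(45° − 33.2°/2) = 0.2924.
P_a = ½K_aγH² = 0.5×0.2924×97.9×28.0² = 11220 lb/ft, acting at H/3 = 9.333 ft above the base.
Overturning moment M_o = P_a × H/3 = 11220 × 9.333 = 104700.
Resisting moment M_r = W × 10.0 = 73920 × 10.0 = 739200.
FS_overturning = M_r/M_o = 739200/104700 = 7.059.

7.06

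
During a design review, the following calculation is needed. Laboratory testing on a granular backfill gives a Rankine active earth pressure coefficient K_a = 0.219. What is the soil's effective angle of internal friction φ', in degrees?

K_a = tan²(45° − φ/2) ⇒ 45° − φ/2 = arctan(√0.219) = 25.08°.
φ = 2(45° − 25.08°) = 39.84°.

39.8°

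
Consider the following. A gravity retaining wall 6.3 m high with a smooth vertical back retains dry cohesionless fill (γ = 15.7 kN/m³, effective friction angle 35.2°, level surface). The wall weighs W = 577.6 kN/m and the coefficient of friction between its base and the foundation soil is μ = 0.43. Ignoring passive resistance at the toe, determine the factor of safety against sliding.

K_a = tan²(45° − 35.2°/2) = 0.2687.
P_a = ½K_aγH² = 0.5×0.2687×15.7×6.3² = 83.71 kN/m, acting at H/3 = 2.100 m above the base.
FS_sliding = μW / P_a = 0.43×577.6 / 83.71 = 2.967.

2.97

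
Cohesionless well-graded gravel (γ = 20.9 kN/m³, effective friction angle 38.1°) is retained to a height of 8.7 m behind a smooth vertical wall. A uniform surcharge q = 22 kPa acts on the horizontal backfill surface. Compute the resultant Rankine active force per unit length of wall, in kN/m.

K_a = tan²(45° − φ/2) = 0.2368.
Soil triangle: ½ K_a γ H² = 0.5×0.2368×20.9×8.7² = 187.3 kN/m.
Surcharge rectangle: K_a q H = 0.2368×22×8.7 = 45.33 kN/m.
Total = 187.3 + 45.33 = 232.7 kN/m.

233 kN/m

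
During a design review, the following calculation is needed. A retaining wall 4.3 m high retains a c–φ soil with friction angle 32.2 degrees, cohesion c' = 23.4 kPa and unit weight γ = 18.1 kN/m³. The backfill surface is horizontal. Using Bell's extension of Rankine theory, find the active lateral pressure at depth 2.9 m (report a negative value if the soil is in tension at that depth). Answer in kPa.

-9.84 kPa

K_a = (1 − sin φ)/(1 + sin φ) = 0.3047.
σ_a = K_a γ z − 2c√K_a = 0.3047×18.1×2.9 − 2×23.4×0.5520 = -9.839 kPa.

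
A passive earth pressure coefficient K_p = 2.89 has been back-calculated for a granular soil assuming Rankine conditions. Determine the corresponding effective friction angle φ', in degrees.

29.1°

K_p = (1+sin φ)/(1−sin φ) ⇒ sin φ = (K_p − 1)/(K_p + 1) = 0.4859.
φ = arcsin(0.4859) = 29.07°.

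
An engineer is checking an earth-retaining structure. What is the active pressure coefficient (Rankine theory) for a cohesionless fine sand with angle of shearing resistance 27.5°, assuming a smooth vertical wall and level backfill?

0.368

K_a = (1 − sin φ)/(1 + sin φ) = (1 − sin 27.5°)/(1 + sin 27.5°) = 0.3682.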